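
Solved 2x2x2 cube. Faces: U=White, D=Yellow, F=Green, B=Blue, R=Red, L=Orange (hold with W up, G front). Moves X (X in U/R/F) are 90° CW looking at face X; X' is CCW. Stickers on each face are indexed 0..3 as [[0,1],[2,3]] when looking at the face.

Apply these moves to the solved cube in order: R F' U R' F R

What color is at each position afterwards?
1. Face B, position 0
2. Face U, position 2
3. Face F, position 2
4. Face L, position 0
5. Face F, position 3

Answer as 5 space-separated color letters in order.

After move 1 (R): R=RRRR U=WGWG F=GYGY D=YBYB B=WBWB
After move 2 (F'): F=YYGG U=WGRR R=BRYR D=OOYB L=OGOW
After move 3 (U): U=RWRG F=BRGG R=WBYR B=OGWB L=YYOW
After move 4 (R'): R=BRWY U=RWRO F=BWGG D=ORYG B=BGOB
After move 5 (F): F=GBGW U=RWWY R=RROY D=WBYG L=YOOR
After move 6 (R): R=ORYR U=RBWW F=GBGG D=WOYB B=YGWB
Query 1: B[0] = Y
Query 2: U[2] = W
Query 3: F[2] = G
Query 4: L[0] = Y
Query 5: F[3] = G

Answer: Y W G Y G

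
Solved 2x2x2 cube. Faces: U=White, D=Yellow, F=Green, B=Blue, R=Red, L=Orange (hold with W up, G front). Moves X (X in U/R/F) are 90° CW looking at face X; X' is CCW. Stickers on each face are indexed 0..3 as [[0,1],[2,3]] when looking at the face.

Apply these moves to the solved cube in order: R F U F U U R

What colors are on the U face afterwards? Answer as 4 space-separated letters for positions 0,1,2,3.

Answer: G Y W R

Derivation:
After move 1 (R): R=RRRR U=WGWG F=GYGY D=YBYB B=WBWB
After move 2 (F): F=GGYY U=WGOO R=WRGR D=RRYB L=OYOB
After move 3 (U): U=OWOG F=WRYY R=WBGR B=OYWB L=GGOB
After move 4 (F): F=YWYR U=OWBG R=OBGR D=GWYB L=GROR
After move 5 (U): U=BOGW F=OBYR R=OYGR B=GRWB L=YWOR
After move 6 (U): U=GBWO F=OYYR R=GRGR B=YWWB L=OBOR
After move 7 (R): R=GGRR U=GYWR F=OWYB D=GWYY B=OWBB
Query: U face = GYWR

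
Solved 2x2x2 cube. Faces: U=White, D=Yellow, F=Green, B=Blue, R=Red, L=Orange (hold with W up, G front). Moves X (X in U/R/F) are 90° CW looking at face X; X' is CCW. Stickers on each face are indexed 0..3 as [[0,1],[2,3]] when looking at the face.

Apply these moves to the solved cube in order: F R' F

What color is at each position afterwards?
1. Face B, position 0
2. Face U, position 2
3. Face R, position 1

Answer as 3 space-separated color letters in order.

Answer: Y Y R

Derivation:
After move 1 (F): F=GGGG U=WWOO R=WRWR D=RRYY L=OYOY
After move 2 (R'): R=RRWW U=WBOB F=GWGO D=RGYG B=YBRB
After move 3 (F): F=GGOW U=WBYY R=ORBW D=WRYG L=OROG
Query 1: B[0] = Y
Query 2: U[2] = Y
Query 3: R[1] = R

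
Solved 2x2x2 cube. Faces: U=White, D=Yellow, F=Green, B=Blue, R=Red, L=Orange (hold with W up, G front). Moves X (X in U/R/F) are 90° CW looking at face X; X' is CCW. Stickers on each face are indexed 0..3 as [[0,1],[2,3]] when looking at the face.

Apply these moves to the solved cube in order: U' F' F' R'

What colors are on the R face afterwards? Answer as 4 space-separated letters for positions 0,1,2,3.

Answer: G R O B

Derivation:
After move 1 (U'): U=WWWW F=OOGG R=GGRR B=RRBB L=BBOO
After move 2 (F'): F=OGOG U=WWGR R=YGYR D=BOYY L=BWOW
After move 3 (F'): F=GGOO U=WWYY R=OGBR D=WWYY L=BROG
After move 4 (R'): R=GROB U=WBYR F=GWOY D=WGYO B=YRWB
Query: R face = GROB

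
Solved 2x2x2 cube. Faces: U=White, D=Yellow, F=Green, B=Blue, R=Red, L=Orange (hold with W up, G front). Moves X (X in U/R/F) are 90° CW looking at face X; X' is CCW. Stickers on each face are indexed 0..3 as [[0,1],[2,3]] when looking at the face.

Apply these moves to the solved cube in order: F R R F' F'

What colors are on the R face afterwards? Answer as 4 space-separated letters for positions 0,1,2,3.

After move 1 (F): F=GGGG U=WWOO R=WRWR D=RRYY L=OYOY
After move 2 (R): R=WWRR U=WGOG F=GRGY D=RBYB B=OBWB
After move 3 (R): R=RWRW U=WROY F=GBGB D=RWYO B=GBGB
After move 4 (F'): F=BBGG U=WRRR R=WWRW D=YYYO L=OYOO
After move 5 (F'): F=BGBG U=WRWR R=YWYW D=YOYO L=OROR
Query: R face = YWYW

Answer: Y W Y W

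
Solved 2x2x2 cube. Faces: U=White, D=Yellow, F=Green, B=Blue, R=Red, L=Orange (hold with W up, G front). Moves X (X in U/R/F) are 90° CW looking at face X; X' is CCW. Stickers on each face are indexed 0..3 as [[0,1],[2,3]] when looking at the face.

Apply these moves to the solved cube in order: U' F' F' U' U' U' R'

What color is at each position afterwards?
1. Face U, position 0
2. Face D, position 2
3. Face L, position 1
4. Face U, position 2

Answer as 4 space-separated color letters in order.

After move 1 (U'): U=WWWW F=OOGG R=GGRR B=RRBB L=BBOO
After move 2 (F'): F=OGOG U=WWGR R=YGYR D=BOYY L=BWOW
After move 3 (F'): F=GGOO U=WWYY R=OGBR D=WWYY L=BROG
After move 4 (U'): U=WYWY F=BROO R=GGBR B=OGBB L=RROG
After move 5 (U'): U=YYWW F=RROO R=BRBR B=GGBB L=OGOG
After move 6 (U'): U=YWYW F=OGOO R=RRBR B=BRBB L=GGOG
After move 7 (R'): R=RRRB U=YBYB F=OWOW D=WGYO B=YRWB
Query 1: U[0] = Y
Query 2: D[2] = Y
Query 3: L[1] = G
Query 4: U[2] = Y

Answer: Y Y G Y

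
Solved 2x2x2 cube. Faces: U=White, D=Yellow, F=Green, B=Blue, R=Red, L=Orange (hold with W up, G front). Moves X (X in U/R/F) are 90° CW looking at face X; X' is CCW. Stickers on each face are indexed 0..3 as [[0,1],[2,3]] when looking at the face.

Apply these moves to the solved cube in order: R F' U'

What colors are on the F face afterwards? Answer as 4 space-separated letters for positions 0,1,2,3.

Answer: O G G G

Derivation:
After move 1 (R): R=RRRR U=WGWG F=GYGY D=YBYB B=WBWB
After move 2 (F'): F=YYGG U=WGRR R=BRYR D=OOYB L=OGOW
After move 3 (U'): U=GRWR F=OGGG R=YYYR B=BRWB L=WBOW
Query: F face = OGGG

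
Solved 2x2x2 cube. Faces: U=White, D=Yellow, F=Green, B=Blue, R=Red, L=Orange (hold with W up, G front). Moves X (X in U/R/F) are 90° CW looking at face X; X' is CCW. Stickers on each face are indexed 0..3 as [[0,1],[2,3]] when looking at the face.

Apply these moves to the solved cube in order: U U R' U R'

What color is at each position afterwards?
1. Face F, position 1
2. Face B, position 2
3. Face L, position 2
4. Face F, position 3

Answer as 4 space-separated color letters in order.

Answer: W B O B

Derivation:
After move 1 (U): U=WWWW F=RRGG R=BBRR B=OOBB L=GGOO
After move 2 (U): U=WWWW F=BBGG R=OORR B=GGBB L=RROO
After move 3 (R'): R=OROR U=WBWG F=BWGW D=YBYG B=YGYB
After move 4 (U): U=WWGB F=ORGW R=YGOR B=RRYB L=BWOO
After move 5 (R'): R=GRYO U=WYGR F=OWGB D=YRYW B=GRBB
Query 1: F[1] = W
Query 2: B[2] = B
Query 3: L[2] = O
Query 4: F[3] = B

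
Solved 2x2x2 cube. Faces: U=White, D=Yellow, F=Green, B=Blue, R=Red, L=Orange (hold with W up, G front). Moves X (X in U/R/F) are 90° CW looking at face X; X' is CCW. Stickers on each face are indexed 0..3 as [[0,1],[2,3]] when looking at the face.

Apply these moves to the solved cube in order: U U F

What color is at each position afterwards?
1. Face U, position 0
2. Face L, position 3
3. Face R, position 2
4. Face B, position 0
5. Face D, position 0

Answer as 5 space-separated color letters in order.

Answer: W Y W G R

Derivation:
After move 1 (U): U=WWWW F=RRGG R=BBRR B=OOBB L=GGOO
After move 2 (U): U=WWWW F=BBGG R=OORR B=GGBB L=RROO
After move 3 (F): F=GBGB U=WWOR R=WOWR D=ROYY L=RYOY
Query 1: U[0] = W
Query 2: L[3] = Y
Query 3: R[2] = W
Query 4: B[0] = G
Query 5: D[0] = R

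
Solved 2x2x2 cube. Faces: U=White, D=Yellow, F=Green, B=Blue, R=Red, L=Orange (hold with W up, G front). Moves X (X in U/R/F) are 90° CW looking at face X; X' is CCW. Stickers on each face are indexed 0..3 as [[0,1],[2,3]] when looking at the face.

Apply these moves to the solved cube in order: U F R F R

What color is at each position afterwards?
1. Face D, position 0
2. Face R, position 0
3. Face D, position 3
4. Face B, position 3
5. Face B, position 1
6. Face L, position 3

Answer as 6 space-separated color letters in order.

After move 1 (U): U=WWWW F=RRGG R=BBRR B=OOBB L=GGOO
After move 2 (F): F=GRGR U=WWOG R=WBWR D=RBYY L=GYOY
After move 3 (R): R=WWRB U=WROR F=GBGY D=RBYO B=GOWB
After move 4 (F): F=GGYB U=WRYY R=OWRB D=RWYO L=GROB
After move 5 (R): R=ROBW U=WGYB F=GWYO D=RWYG B=YORB
Query 1: D[0] = R
Query 2: R[0] = R
Query 3: D[3] = G
Query 4: B[3] = B
Query 5: B[1] = O
Query 6: L[3] = B

Answer: R R G B O B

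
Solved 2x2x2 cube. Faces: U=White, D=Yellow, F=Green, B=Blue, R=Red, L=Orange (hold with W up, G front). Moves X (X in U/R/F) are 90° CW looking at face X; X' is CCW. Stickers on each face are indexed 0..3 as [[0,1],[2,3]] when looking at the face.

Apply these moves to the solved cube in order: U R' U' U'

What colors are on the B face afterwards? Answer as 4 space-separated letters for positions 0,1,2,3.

Answer: R W Y B

Derivation:
After move 1 (U): U=WWWW F=RRGG R=BBRR B=OOBB L=GGOO
After move 2 (R'): R=BRBR U=WBWO F=RWGW D=YRYG B=YOYB
After move 3 (U'): U=BOWW F=GGGW R=RWBR B=BRYB L=YOOO
After move 4 (U'): U=OWBW F=YOGW R=GGBR B=RWYB L=BROO
Query: B face = RWYB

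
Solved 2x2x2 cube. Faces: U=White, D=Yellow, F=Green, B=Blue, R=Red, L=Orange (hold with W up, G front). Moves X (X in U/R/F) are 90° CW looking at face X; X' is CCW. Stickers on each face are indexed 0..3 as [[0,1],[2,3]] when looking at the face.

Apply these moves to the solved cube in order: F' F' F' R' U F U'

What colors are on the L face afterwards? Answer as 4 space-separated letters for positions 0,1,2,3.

Answer: O Y O G

Derivation:
After move 1 (F'): F=GGGG U=WWRR R=YRYR D=OOYY L=OWOW
After move 2 (F'): F=GGGG U=WWYY R=OROR D=WWYY L=OROR
After move 3 (F'): F=GGGG U=WWOO R=WRWR D=RRYY L=OYOY
After move 4 (R'): R=RRWW U=WBOB F=GWGO D=RGYG B=YBRB
After move 5 (U): U=OWBB F=RRGO R=YBWW B=OYRB L=GWOY
After move 6 (F): F=GROR U=OWYW R=BBBW D=WYYG L=GROG
After move 7 (U'): U=WWOY F=GROR R=GRBW B=BBRB L=OYOG
Query: L face = OYOG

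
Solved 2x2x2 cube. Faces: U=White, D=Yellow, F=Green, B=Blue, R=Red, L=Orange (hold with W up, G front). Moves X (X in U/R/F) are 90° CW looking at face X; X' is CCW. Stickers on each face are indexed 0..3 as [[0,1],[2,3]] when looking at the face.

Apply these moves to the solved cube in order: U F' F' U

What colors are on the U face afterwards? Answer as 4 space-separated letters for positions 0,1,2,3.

After move 1 (U): U=WWWW F=RRGG R=BBRR B=OOBB L=GGOO
After move 2 (F'): F=RGRG U=WWBR R=YBYR D=GOYY L=GWOW
After move 3 (F'): F=GGRR U=WWYY R=OBGR D=WWYY L=GROB
After move 4 (U): U=YWYW F=OBRR R=OOGR B=GRBB L=GGOB
Query: U face = YWYW

Answer: Y W Y W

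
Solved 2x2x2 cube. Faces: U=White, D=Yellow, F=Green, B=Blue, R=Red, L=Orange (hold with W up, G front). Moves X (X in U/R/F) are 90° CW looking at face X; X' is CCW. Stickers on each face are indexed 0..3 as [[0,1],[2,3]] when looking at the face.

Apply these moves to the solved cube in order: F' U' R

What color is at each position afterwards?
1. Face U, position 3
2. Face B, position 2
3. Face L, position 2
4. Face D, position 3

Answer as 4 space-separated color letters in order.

After move 1 (F'): F=GGGG U=WWRR R=YRYR D=OOYY L=OWOW
After move 2 (U'): U=WRWR F=OWGG R=GGYR B=YRBB L=BBOW
After move 3 (R): R=YGRG U=WWWG F=OOGY D=OBYY B=RRRB
Query 1: U[3] = G
Query 2: B[2] = R
Query 3: L[2] = O
Query 4: D[3] = Y

Answer: G R O Y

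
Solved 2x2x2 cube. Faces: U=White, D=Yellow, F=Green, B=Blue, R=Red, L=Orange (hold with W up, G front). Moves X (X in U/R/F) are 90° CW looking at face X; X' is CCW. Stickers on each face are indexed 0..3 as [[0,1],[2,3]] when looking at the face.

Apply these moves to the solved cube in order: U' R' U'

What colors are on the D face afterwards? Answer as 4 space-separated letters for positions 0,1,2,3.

After move 1 (U'): U=WWWW F=OOGG R=GGRR B=RRBB L=BBOO
After move 2 (R'): R=GRGR U=WBWR F=OWGW D=YOYG B=YRYB
After move 3 (U'): U=BRWW F=BBGW R=OWGR B=GRYB L=YROO
Query: D face = YOYG

Answer: Y O Y G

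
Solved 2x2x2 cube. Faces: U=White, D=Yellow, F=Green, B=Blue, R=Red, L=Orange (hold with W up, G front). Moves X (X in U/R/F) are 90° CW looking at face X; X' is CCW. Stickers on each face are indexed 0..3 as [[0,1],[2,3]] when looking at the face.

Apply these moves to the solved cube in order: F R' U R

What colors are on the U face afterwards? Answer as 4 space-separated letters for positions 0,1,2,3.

Answer: O R B O

Derivation:
After move 1 (F): F=GGGG U=WWOO R=WRWR D=RRYY L=OYOY
After move 2 (R'): R=RRWW U=WBOB F=GWGO D=RGYG B=YBRB
After move 3 (U): U=OWBB F=RRGO R=YBWW B=OYRB L=GWOY
After move 4 (R): R=WYWB U=ORBO F=RGGG D=RRYO B=BYWB
Query: U face = ORBO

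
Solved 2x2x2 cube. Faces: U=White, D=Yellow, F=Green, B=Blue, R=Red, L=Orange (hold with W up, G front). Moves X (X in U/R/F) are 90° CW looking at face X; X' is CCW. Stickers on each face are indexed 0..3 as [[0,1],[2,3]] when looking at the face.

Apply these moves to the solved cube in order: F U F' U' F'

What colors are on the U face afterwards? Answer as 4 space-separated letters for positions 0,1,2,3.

After move 1 (F): F=GGGG U=WWOO R=WRWR D=RRYY L=OYOY
After move 2 (U): U=OWOW F=WRGG R=BBWR B=OYBB L=GGOY
After move 3 (F'): F=RGWG U=OWBW R=RBRR D=GYYY L=GWOO
After move 4 (U'): U=WWOB F=GWWG R=RGRR B=RBBB L=OYOO
After move 5 (F'): F=WGGW U=WWRR R=YGGR D=YOYY L=OBOO
Query: U face = WWRR

Answer: W W R R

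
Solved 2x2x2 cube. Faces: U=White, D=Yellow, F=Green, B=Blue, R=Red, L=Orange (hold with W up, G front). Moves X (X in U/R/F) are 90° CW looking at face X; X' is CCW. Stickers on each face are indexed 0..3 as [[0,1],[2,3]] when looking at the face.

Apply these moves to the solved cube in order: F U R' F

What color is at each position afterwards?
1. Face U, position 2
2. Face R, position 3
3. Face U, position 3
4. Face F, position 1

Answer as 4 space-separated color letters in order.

Answer: Y W G W

Derivation:
After move 1 (F): F=GGGG U=WWOO R=WRWR D=RRYY L=OYOY
After move 2 (U): U=OWOW F=WRGG R=BBWR B=OYBB L=GGOY
After move 3 (R'): R=BRBW U=OBOO F=WWGW D=RRYG B=YYRB
After move 4 (F): F=GWWW U=OBYG R=OROW D=BBYG L=GROR
Query 1: U[2] = Y
Query 2: R[3] = W
Query 3: U[3] = G
Query 4: F[1] = W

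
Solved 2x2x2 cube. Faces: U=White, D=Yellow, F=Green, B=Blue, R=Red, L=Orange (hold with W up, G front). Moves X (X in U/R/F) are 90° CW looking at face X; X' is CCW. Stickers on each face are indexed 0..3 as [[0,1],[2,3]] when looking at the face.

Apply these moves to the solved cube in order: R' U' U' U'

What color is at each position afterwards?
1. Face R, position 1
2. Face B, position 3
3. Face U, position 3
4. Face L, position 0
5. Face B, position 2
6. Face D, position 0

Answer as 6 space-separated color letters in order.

Answer: B B B G Y Y

Derivation:
After move 1 (R'): R=RRRR U=WBWB F=GWGW D=YGYG B=YBYB
After move 2 (U'): U=BBWW F=OOGW R=GWRR B=RRYB L=YBOO
After move 3 (U'): U=BWBW F=YBGW R=OORR B=GWYB L=RROO
After move 4 (U'): U=WWBB F=RRGW R=YBRR B=OOYB L=GWOO
Query 1: R[1] = B
Query 2: B[3] = B
Query 3: U[3] = B
Query 4: L[0] = G
Query 5: B[2] = Y
Query 6: D[0] = Y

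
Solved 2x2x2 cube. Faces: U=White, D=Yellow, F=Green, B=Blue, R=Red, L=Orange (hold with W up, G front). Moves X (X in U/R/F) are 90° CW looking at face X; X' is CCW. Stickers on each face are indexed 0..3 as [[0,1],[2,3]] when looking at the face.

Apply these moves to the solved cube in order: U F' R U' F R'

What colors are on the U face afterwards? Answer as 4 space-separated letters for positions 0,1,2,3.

After move 1 (U): U=WWWW F=RRGG R=BBRR B=OOBB L=GGOO
After move 2 (F'): F=RGRG U=WWBR R=YBYR D=GOYY L=GWOW
After move 3 (R): R=YYRB U=WGBG F=RORY D=GBYO B=ROWB
After move 4 (U'): U=GGWB F=GWRY R=RORB B=YYWB L=ROOW
After move 5 (F): F=RGYW U=GGWO R=WOBB D=RRYO L=RGOB
After move 6 (R'): R=OBWB U=GWWY F=RGYO D=RGYW B=OYRB
Query: U face = GWWY

Answer: G W W Y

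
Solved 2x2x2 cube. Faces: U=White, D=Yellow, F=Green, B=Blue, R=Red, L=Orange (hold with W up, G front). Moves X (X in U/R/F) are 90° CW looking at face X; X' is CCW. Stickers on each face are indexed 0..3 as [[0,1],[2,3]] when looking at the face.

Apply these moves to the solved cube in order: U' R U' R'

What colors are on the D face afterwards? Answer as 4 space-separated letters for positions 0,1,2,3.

After move 1 (U'): U=WWWW F=OOGG R=GGRR B=RRBB L=BBOO
After move 2 (R): R=RGRG U=WOWG F=OYGY D=YBYR B=WRWB
After move 3 (U'): U=OGWW F=BBGY R=OYRG B=RGWB L=WROO
After move 4 (R'): R=YGOR U=OWWR F=BGGW D=YBYY B=RGBB
Query: D face = YBYY

Answer: Y B Y Y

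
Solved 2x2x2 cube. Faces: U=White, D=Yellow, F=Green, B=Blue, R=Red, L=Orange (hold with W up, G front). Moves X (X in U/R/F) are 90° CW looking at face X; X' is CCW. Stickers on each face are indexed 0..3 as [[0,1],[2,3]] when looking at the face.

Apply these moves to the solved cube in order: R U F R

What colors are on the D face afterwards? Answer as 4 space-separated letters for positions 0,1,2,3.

Answer: R W Y O

Derivation:
After move 1 (R): R=RRRR U=WGWG F=GYGY D=YBYB B=WBWB
After move 2 (U): U=WWGG F=RRGY R=WBRR B=OOWB L=GYOO
After move 3 (F): F=GRYR U=WWOY R=GBGR D=RWYB L=GYOB
After move 4 (R): R=GGRB U=WROR F=GWYB D=RWYO B=YOWB
Query: D face = RWYO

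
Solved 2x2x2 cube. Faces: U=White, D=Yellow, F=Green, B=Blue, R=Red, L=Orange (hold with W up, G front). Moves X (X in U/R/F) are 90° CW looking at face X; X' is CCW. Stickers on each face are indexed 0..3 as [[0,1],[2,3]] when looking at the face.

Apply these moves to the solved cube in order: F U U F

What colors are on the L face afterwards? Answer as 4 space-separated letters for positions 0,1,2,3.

Answer: W R O R

Derivation:
After move 1 (F): F=GGGG U=WWOO R=WRWR D=RRYY L=OYOY
After move 2 (U): U=OWOW F=WRGG R=BBWR B=OYBB L=GGOY
After move 3 (U): U=OOWW F=BBGG R=OYWR B=GGBB L=WROY
After move 4 (F): F=GBGB U=OOYR R=WYWR D=WOYY L=WROR
Query: L face = WROR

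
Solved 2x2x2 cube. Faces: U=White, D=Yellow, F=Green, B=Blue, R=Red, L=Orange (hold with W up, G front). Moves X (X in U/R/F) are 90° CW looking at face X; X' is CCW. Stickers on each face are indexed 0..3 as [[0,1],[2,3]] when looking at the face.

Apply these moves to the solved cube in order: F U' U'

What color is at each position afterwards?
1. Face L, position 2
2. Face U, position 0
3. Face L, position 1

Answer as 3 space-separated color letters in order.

Answer: O O R

Derivation:
After move 1 (F): F=GGGG U=WWOO R=WRWR D=RRYY L=OYOY
After move 2 (U'): U=WOWO F=OYGG R=GGWR B=WRBB L=BBOY
After move 3 (U'): U=OOWW F=BBGG R=OYWR B=GGBB L=WROY
Query 1: L[2] = O
Query 2: U[0] = O
Query 3: L[1] = R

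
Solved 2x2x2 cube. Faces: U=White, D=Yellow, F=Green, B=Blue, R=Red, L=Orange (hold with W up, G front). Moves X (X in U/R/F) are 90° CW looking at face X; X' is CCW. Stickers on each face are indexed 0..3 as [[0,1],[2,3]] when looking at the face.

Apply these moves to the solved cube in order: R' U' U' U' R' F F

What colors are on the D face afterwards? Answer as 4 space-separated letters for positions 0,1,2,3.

Answer: O B Y W

Derivation:
After move 1 (R'): R=RRRR U=WBWB F=GWGW D=YGYG B=YBYB
After move 2 (U'): U=BBWW F=OOGW R=GWRR B=RRYB L=YBOO
After move 3 (U'): U=BWBW F=YBGW R=OORR B=GWYB L=RROO
After move 4 (U'): U=WWBB F=RRGW R=YBRR B=OOYB L=GWOO
After move 5 (R'): R=BRYR U=WYBO F=RWGB D=YRYW B=GOGB
After move 6 (F): F=GRBW U=WYOW R=BROR D=YBYW L=GYOR
After move 7 (F): F=BGWR U=WYRY R=ORWR D=OBYW L=GYOB
Query: D face = OBYW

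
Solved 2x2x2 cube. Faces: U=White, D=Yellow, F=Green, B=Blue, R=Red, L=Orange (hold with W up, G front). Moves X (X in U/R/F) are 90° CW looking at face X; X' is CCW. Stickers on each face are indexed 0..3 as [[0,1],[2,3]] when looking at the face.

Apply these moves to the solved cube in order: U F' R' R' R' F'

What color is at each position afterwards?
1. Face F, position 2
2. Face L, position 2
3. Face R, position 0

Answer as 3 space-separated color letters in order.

Answer: R O B

Derivation:
After move 1 (U): U=WWWW F=RRGG R=BBRR B=OOBB L=GGOO
After move 2 (F'): F=RGRG U=WWBR R=YBYR D=GOYY L=GWOW
After move 3 (R'): R=BRYY U=WBBO F=RWRR D=GGYG B=YOOB
After move 4 (R'): R=RYBY U=WOBY F=RBRO D=GWYR B=GOGB
After move 5 (R'): R=YYRB U=WGBG F=RORY D=GBYO B=ROWB
After move 6 (F'): F=OYRR U=WGYR R=BYGB D=WWYO L=GGOB
Query 1: F[2] = R
Query 2: L[2] = O
Query 3: R[0] = B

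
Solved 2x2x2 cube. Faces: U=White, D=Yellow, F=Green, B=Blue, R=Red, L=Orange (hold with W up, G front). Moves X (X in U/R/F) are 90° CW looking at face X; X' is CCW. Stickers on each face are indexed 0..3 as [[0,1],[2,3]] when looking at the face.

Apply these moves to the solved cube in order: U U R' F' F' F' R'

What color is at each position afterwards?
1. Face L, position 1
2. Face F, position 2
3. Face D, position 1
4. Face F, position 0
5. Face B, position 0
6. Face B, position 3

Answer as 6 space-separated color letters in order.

Answer: Y W B G G B

Derivation:
After move 1 (U): U=WWWW F=RRGG R=BBRR B=OOBB L=GGOO
After move 2 (U): U=WWWW F=BBGG R=OORR B=GGBB L=RROO
After move 3 (R'): R=OROR U=WBWG F=BWGW D=YBYG B=YGYB
After move 4 (F'): F=WWBG U=WBOO R=BRYR D=ROYG L=RGOW
After move 5 (F'): F=WGWB U=WBBY R=ORRR D=GWYG L=ROOO
After move 6 (F'): F=GBWW U=WBOR R=WRGR D=OOYG L=RYOB
After move 7 (R'): R=RRWG U=WYOY F=GBWR D=OBYW B=GGOB
Query 1: L[1] = Y
Query 2: F[2] = W
Query 3: D[1] = B
Query 4: F[0] = G
Query 5: B[0] = G
Query 6: B[3] = B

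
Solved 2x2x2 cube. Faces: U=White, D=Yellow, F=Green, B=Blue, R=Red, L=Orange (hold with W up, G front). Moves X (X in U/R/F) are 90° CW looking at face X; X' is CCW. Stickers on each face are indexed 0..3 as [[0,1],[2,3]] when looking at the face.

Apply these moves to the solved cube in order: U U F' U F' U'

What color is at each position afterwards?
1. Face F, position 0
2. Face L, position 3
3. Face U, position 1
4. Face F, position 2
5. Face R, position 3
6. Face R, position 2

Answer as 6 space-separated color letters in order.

Answer: B R Y Y R R

Derivation:
After move 1 (U): U=WWWW F=RRGG R=BBRR B=OOBB L=GGOO
After move 2 (U): U=WWWW F=BBGG R=OORR B=GGBB L=RROO
After move 3 (F'): F=BGBG U=WWOR R=YOYR D=ROYY L=RWOW
After move 4 (U): U=OWRW F=YOBG R=GGYR B=RWBB L=BGOW
After move 5 (F'): F=OGYB U=OWGY R=OGRR D=GWYY L=BWOR
After move 6 (U'): U=WYOG F=BWYB R=OGRR B=OGBB L=RWOR
Query 1: F[0] = B
Query 2: L[3] = R
Query 3: U[1] = Y
Query 4: F[2] = Y
Query 5: R[3] = R
Query 6: R[2] = R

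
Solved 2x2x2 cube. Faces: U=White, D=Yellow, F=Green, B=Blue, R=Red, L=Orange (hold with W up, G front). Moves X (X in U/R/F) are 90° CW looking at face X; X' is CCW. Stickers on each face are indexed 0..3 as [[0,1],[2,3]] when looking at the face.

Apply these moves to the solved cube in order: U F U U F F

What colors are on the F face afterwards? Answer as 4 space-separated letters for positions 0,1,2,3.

Answer: R G O O

Derivation:
After move 1 (U): U=WWWW F=RRGG R=BBRR B=OOBB L=GGOO
After move 2 (F): F=GRGR U=WWOG R=WBWR D=RBYY L=GYOY
After move 3 (U): U=OWGW F=WBGR R=OOWR B=GYBB L=GROY
After move 4 (U): U=GOWW F=OOGR R=GYWR B=GRBB L=WBOY
After move 5 (F): F=GORO U=GOYB R=WYWR D=WGYY L=WROB
After move 6 (F): F=RGOO U=GOBR R=YYBR D=WWYY L=WWOG
Query: F face = RGOO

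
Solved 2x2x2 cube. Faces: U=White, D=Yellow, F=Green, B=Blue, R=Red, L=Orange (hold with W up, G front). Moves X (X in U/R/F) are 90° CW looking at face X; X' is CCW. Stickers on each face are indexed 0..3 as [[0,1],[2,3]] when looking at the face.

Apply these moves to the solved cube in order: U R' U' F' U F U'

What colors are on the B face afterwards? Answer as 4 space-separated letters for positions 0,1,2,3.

After move 1 (U): U=WWWW F=RRGG R=BBRR B=OOBB L=GGOO
After move 2 (R'): R=BRBR U=WBWO F=RWGW D=YRYG B=YOYB
After move 3 (U'): U=BOWW F=GGGW R=RWBR B=BRYB L=YOOO
After move 4 (F'): F=GWGG U=BORB R=RWYR D=OOYG L=YWOW
After move 5 (U): U=RBBO F=RWGG R=BRYR B=YWYB L=GWOW
After move 6 (F): F=GRGW U=RBWW R=BROR D=YBYG L=GOOO
After move 7 (U'): U=BWRW F=GOGW R=GROR B=BRYB L=YWOO
Query: B face = BRYB

Answer: B R Y B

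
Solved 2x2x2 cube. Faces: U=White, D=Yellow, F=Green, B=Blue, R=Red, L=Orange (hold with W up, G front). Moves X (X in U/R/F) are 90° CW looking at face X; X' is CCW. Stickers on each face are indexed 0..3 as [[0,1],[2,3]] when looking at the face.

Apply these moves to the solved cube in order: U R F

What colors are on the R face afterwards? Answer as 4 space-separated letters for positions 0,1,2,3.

After move 1 (U): U=WWWW F=RRGG R=BBRR B=OOBB L=GGOO
After move 2 (R): R=RBRB U=WRWG F=RYGY D=YBYO B=WOWB
After move 3 (F): F=GRYY U=WROG R=WBGB D=RRYO L=GYOB
Query: R face = WBGB

Answer: W B G B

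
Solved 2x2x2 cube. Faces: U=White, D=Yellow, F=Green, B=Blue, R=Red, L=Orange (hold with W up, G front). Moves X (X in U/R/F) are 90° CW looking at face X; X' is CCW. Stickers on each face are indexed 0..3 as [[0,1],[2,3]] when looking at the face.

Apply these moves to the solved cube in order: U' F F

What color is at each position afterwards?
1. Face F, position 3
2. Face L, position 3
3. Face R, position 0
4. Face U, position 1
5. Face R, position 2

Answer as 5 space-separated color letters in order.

After move 1 (U'): U=WWWW F=OOGG R=GGRR B=RRBB L=BBOO
After move 2 (F): F=GOGO U=WWOB R=WGWR D=RGYY L=BYOY
After move 3 (F): F=GGOO U=WWYY R=OGBR D=WWYY L=BROG
Query 1: F[3] = O
Query 2: L[3] = G
Query 3: R[0] = O
Query 4: U[1] = W
Query 5: R[2] = B

Answer: O G O W B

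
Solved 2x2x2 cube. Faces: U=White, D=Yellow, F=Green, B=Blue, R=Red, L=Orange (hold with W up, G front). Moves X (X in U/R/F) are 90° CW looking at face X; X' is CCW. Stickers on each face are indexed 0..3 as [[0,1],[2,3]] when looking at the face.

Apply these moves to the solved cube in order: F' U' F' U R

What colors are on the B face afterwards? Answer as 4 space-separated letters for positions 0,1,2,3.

Answer: R R W B

Derivation:
After move 1 (F'): F=GGGG U=WWRR R=YRYR D=OOYY L=OWOW
After move 2 (U'): U=WRWR F=OWGG R=GGYR B=YRBB L=BBOW
After move 3 (F'): F=WGOG U=WRGY R=OGOR D=BWYY L=BROW
After move 4 (U): U=GWYR F=OGOG R=YROR B=BRBB L=WGOW
After move 5 (R): R=OYRR U=GGYG F=OWOY D=BBYB B=RRWB
Query: B face = RRWB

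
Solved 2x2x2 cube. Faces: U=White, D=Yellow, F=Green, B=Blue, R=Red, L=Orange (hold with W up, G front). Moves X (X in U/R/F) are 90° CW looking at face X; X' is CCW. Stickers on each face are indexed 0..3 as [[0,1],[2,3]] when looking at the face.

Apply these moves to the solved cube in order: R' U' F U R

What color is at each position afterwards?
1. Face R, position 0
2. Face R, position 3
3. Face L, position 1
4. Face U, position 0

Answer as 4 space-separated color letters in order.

After move 1 (R'): R=RRRR U=WBWB F=GWGW D=YGYG B=YBYB
After move 2 (U'): U=BBWW F=OOGW R=GWRR B=RRYB L=YBOO
After move 3 (F): F=GOWO U=BBOB R=WWWR D=RGYG L=YYOG
After move 4 (U): U=OBBB F=WWWO R=RRWR B=YYYB L=GOOG
After move 5 (R): R=WRRR U=OWBO F=WGWG D=RYYY B=BYBB
Query 1: R[0] = W
Query 2: R[3] = R
Query 3: L[1] = O
Query 4: U[0] = O

Answer: W R O O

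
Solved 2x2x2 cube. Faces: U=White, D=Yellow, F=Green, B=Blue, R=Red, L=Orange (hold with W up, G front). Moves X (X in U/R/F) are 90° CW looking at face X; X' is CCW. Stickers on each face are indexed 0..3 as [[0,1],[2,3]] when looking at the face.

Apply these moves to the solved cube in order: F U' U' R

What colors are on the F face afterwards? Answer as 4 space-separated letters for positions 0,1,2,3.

After move 1 (F): F=GGGG U=WWOO R=WRWR D=RRYY L=OYOY
After move 2 (U'): U=WOWO F=OYGG R=GGWR B=WRBB L=BBOY
After move 3 (U'): U=OOWW F=BBGG R=OYWR B=GGBB L=WROY
After move 4 (R): R=WORY U=OBWG F=BRGY D=RBYG B=WGOB
Query: F face = BRGY

Answer: B R G Y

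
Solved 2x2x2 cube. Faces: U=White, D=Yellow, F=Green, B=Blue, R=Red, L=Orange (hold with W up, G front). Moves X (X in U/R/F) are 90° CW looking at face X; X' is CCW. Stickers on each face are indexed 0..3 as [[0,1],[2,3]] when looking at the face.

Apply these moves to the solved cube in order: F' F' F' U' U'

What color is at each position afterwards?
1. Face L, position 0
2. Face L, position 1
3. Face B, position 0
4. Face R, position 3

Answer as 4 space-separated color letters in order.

Answer: W R G R

Derivation:
After move 1 (F'): F=GGGG U=WWRR R=YRYR D=OOYY L=OWOW
After move 2 (F'): F=GGGG U=WWYY R=OROR D=WWYY L=OROR
After move 3 (F'): F=GGGG U=WWOO R=WRWR D=RRYY L=OYOY
After move 4 (U'): U=WOWO F=OYGG R=GGWR B=WRBB L=BBOY
After move 5 (U'): U=OOWW F=BBGG R=OYWR B=GGBB L=WROY
Query 1: L[0] = W
Query 2: L[1] = R
Query 3: B[0] = G
Query 4: R[3] = R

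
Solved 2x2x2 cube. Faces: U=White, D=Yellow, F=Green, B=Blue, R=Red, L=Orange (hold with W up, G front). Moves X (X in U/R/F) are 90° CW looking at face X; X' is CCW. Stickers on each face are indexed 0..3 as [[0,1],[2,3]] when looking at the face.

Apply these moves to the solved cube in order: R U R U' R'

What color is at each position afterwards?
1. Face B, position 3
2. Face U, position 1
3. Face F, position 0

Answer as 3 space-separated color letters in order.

After move 1 (R): R=RRRR U=WGWG F=GYGY D=YBYB B=WBWB
After move 2 (U): U=WWGG F=RRGY R=WBRR B=OOWB L=GYOO
After move 3 (R): R=RWRB U=WRGY F=RBGB D=YWYO B=GOWB
After move 4 (U'): U=RYWG F=GYGB R=RBRB B=RWWB L=GOOO
After move 5 (R'): R=BBRR U=RWWR F=GYGG D=YYYB B=OWWB
Query 1: B[3] = B
Query 2: U[1] = W
Query 3: F[0] = G

Answer: B W G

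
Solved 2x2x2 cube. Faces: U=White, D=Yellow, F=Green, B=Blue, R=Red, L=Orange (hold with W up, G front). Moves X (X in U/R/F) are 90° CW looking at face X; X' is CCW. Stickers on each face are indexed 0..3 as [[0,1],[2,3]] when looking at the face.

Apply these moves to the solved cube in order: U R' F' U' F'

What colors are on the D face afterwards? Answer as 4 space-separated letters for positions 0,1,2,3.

After move 1 (U): U=WWWW F=RRGG R=BBRR B=OOBB L=GGOO
After move 2 (R'): R=BRBR U=WBWO F=RWGW D=YRYG B=YOYB
After move 3 (F'): F=WWRG U=WBBB R=RRYR D=GOYG L=GOOW
After move 4 (U'): U=BBWB F=GORG R=WWYR B=RRYB L=YOOW
After move 5 (F'): F=OGGR U=BBWY R=OWGR D=OWYG L=YBOW
Query: D face = OWYG

Answer: O W Y G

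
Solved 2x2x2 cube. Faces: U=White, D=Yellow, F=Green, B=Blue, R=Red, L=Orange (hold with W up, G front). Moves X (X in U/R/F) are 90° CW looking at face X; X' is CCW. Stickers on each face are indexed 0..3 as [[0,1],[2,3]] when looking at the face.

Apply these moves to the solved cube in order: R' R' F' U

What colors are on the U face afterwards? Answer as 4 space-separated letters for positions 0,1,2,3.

Answer: R W R Y

Derivation:
After move 1 (R'): R=RRRR U=WBWB F=GWGW D=YGYG B=YBYB
After move 2 (R'): R=RRRR U=WYWY F=GBGB D=YWYW B=GBGB
After move 3 (F'): F=BBGG U=WYRR R=WRYR D=OOYW L=OYOW
After move 4 (U): U=RWRY F=WRGG R=GBYR B=OYGB L=BBOW
Query: U face = RWRY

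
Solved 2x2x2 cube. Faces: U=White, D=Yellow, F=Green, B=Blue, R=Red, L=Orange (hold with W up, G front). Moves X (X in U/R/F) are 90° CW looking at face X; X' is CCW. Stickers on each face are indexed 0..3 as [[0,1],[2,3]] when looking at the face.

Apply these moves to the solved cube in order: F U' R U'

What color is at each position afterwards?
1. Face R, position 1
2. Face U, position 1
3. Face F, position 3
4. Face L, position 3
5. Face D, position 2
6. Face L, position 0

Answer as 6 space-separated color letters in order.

After move 1 (F): F=GGGG U=WWOO R=WRWR D=RRYY L=OYOY
After move 2 (U'): U=WOWO F=OYGG R=GGWR B=WRBB L=BBOY
After move 3 (R): R=WGRG U=WYWG F=ORGY D=RBYW B=OROB
After move 4 (U'): U=YGWW F=BBGY R=ORRG B=WGOB L=OROY
Query 1: R[1] = R
Query 2: U[1] = G
Query 3: F[3] = Y
Query 4: L[3] = Y
Query 5: D[2] = Y
Query 6: L[0] = O

Answer: R G Y Y Y O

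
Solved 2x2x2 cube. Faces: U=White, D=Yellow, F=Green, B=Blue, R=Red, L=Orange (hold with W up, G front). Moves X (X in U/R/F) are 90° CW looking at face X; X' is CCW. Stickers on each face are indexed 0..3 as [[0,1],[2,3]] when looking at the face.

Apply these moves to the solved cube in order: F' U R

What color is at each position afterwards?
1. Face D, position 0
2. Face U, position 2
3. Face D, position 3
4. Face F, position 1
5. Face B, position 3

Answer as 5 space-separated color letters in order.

Answer: O R O O B

Derivation:
After move 1 (F'): F=GGGG U=WWRR R=YRYR D=OOYY L=OWOW
After move 2 (U): U=RWRW F=YRGG R=BBYR B=OWBB L=GGOW
After move 3 (R): R=YBRB U=RRRG F=YOGY D=OBYO B=WWWB
Query 1: D[0] = O
Query 2: U[2] = R
Query 3: D[3] = O
Query 4: F[1] = O
Query 5: B[3] = B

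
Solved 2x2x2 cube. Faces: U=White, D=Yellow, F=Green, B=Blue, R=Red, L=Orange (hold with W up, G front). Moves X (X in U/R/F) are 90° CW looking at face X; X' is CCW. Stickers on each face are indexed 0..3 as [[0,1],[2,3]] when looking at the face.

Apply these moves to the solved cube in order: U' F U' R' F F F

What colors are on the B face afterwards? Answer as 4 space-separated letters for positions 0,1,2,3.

After move 1 (U'): U=WWWW F=OOGG R=GGRR B=RRBB L=BBOO
After move 2 (F): F=GOGO U=WWOB R=WGWR D=RGYY L=BYOY
After move 3 (U'): U=WBWO F=BYGO R=GOWR B=WGBB L=RROY
After move 4 (R'): R=ORGW U=WBWW F=BBGO D=RYYO B=YGGB
After move 5 (F): F=GBOB U=WBYR R=WRWW D=GOYO L=RROY
After move 6 (F): F=OGBB U=WBYR R=YRRW D=WWYO L=RGOO
After move 7 (F): F=BOBG U=WBOG R=YRRW D=RYYO L=RWOW
Query: B face = YGGB

Answer: Y G G B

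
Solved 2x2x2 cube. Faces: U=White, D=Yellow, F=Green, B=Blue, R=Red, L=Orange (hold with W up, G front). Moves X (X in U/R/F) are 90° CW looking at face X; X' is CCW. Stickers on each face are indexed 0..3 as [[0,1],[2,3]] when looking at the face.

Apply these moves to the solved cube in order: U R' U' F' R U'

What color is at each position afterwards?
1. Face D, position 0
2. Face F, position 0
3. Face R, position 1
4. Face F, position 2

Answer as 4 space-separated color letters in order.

After move 1 (U): U=WWWW F=RRGG R=BBRR B=OOBB L=GGOO
After move 2 (R'): R=BRBR U=WBWO F=RWGW D=YRYG B=YOYB
After move 3 (U'): U=BOWW F=GGGW R=RWBR B=BRYB L=YOOO
After move 4 (F'): F=GWGG U=BORB R=RWYR D=OOYG L=YWOW
After move 5 (R): R=YRRW U=BWRG F=GOGG D=OYYB B=BROB
After move 6 (U'): U=WGBR F=YWGG R=GORW B=YROB L=BROW
Query 1: D[0] = O
Query 2: F[0] = Y
Query 3: R[1] = O
Query 4: F[2] = G

Answer: O Y O G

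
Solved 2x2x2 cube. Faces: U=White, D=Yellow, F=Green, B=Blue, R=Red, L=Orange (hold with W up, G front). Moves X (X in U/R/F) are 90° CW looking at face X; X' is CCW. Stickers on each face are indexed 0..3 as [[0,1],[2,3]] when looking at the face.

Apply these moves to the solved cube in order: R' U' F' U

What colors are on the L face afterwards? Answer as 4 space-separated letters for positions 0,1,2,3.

Answer: O W O W

Derivation:
After move 1 (R'): R=RRRR U=WBWB F=GWGW D=YGYG B=YBYB
After move 2 (U'): U=BBWW F=OOGW R=GWRR B=RRYB L=YBOO
After move 3 (F'): F=OWOG U=BBGR R=GWYR D=BOYG L=YWOW
After move 4 (U): U=GBRB F=GWOG R=RRYR B=YWYB L=OWOW
Query: L face = OWOW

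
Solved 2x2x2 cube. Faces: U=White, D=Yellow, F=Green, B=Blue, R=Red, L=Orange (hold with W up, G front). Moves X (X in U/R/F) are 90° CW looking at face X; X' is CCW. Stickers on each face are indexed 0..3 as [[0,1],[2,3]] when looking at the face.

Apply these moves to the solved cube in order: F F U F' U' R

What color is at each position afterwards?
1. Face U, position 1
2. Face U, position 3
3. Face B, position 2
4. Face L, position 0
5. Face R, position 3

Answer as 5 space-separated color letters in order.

Answer: W G O O G

Derivation:
After move 1 (F): F=GGGG U=WWOO R=WRWR D=RRYY L=OYOY
After move 2 (F): F=GGGG U=WWYY R=OROR D=WWYY L=OROR
After move 3 (U): U=YWYW F=ORGG R=BBOR B=ORBB L=GGOR
After move 4 (F'): F=RGOG U=YWBO R=WBWR D=GRYY L=GWOY
After move 5 (U'): U=WOYB F=GWOG R=RGWR B=WBBB L=OROY
After move 6 (R): R=WRRG U=WWYG F=GROY D=GBYW B=BBOB
Query 1: U[1] = W
Query 2: U[3] = G
Query 3: B[2] = O
Query 4: L[0] = O
Query 5: R[3] = G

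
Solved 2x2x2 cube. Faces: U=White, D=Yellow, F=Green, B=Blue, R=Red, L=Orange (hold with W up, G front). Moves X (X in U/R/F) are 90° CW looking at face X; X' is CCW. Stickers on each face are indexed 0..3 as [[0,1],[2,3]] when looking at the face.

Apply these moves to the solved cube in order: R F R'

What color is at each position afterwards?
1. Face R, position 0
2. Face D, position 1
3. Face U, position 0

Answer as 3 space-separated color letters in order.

After move 1 (R): R=RRRR U=WGWG F=GYGY D=YBYB B=WBWB
After move 2 (F): F=GGYY U=WGOO R=WRGR D=RRYB L=OYOB
After move 3 (R'): R=RRWG U=WWOW F=GGYO D=RGYY B=BBRB
Query 1: R[0] = R
Query 2: D[1] = G
Query 3: U[0] = W

Answer: R G W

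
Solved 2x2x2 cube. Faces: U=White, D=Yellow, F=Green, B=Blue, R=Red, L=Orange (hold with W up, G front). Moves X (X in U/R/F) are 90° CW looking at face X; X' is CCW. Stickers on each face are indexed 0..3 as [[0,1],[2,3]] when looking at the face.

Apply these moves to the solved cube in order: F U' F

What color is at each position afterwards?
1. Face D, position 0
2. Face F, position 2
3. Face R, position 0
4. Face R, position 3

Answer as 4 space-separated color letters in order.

Answer: W G W R

Derivation:
After move 1 (F): F=GGGG U=WWOO R=WRWR D=RRYY L=OYOY
After move 2 (U'): U=WOWO F=OYGG R=GGWR B=WRBB L=BBOY
After move 3 (F): F=GOGY U=WOYB R=WGOR D=WGYY L=BROR
Query 1: D[0] = W
Query 2: F[2] = G
Query 3: R[0] = W
Query 4: R[3] = R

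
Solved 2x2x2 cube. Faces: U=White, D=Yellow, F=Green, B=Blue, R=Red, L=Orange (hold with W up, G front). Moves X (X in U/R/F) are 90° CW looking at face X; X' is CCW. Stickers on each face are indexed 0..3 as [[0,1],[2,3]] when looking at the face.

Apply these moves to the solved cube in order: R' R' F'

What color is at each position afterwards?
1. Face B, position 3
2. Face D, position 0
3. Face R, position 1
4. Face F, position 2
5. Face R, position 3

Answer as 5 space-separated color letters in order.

After move 1 (R'): R=RRRR U=WBWB F=GWGW D=YGYG B=YBYB
After move 2 (R'): R=RRRR U=WYWY F=GBGB D=YWYW B=GBGB
After move 3 (F'): F=BBGG U=WYRR R=WRYR D=OOYW L=OYOW
Query 1: B[3] = B
Query 2: D[0] = O
Query 3: R[1] = R
Query 4: F[2] = G
Query 5: R[3] = R

Answer: B O R G R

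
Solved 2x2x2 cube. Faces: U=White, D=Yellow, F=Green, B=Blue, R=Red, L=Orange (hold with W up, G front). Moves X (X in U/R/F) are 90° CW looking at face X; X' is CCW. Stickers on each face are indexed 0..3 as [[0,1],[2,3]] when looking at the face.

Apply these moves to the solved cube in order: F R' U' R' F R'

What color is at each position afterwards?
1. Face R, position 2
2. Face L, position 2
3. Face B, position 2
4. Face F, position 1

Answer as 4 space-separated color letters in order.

Answer: W O W R

Derivation:
After move 1 (F): F=GGGG U=WWOO R=WRWR D=RRYY L=OYOY
After move 2 (R'): R=RRWW U=WBOB F=GWGO D=RGYG B=YBRB
After move 3 (U'): U=BBWO F=OYGO R=GWWW B=RRRB L=YBOY
After move 4 (R'): R=WWGW U=BRWR F=OBGO D=RYYO B=GRGB
After move 5 (F): F=GOOB U=BRYB R=WWRW D=GWYO L=YROY
After move 6 (R'): R=WWWR U=BGYG F=GROB D=GOYB B=ORWB
Query 1: R[2] = W
Query 2: L[2] = O
Query 3: B[2] = W
Query 4: F[1] = R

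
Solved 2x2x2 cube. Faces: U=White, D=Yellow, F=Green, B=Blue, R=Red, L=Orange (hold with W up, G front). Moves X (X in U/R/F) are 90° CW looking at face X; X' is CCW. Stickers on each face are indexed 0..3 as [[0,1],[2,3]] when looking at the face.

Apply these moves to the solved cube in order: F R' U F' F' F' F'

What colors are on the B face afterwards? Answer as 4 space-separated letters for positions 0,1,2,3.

Answer: O Y R B

Derivation:
After move 1 (F): F=GGGG U=WWOO R=WRWR D=RRYY L=OYOY
After move 2 (R'): R=RRWW U=WBOB F=GWGO D=RGYG B=YBRB
After move 3 (U): U=OWBB F=RRGO R=YBWW B=OYRB L=GWOY
After move 4 (F'): F=RORG U=OWYW R=GBRW D=WYYG L=GBOB
After move 5 (F'): F=OGRR U=OWGR R=YBWW D=BBYG L=GWOY
After move 6 (F'): F=GROR U=OWYW R=BBBW D=WYYG L=GROG
After move 7 (F'): F=RRGO U=OWBB R=YBWW D=RGYG L=GWOY
Query: B face = OYRB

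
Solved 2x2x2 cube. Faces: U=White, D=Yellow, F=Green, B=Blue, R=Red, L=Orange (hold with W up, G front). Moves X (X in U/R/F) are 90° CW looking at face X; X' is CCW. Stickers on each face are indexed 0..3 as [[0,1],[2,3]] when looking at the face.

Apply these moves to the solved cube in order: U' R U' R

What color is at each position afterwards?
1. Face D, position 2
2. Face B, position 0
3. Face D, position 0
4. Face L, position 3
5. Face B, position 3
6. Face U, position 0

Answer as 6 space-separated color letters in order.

After move 1 (U'): U=WWWW F=OOGG R=GGRR B=RRBB L=BBOO
After move 2 (R): R=RGRG U=WOWG F=OYGY D=YBYR B=WRWB
After move 3 (U'): U=OGWW F=BBGY R=OYRG B=RGWB L=WROO
After move 4 (R): R=ROGY U=OBWY F=BBGR D=YWYR B=WGGB
Query 1: D[2] = Y
Query 2: B[0] = W
Query 3: D[0] = Y
Query 4: L[3] = O
Query 5: B[3] = B
Query 6: U[0] = O

Answer: Y W Y O B O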